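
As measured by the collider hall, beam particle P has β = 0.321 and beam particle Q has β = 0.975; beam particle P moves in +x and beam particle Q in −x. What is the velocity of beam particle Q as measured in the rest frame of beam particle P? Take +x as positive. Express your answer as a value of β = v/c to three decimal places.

β_A = 0.321, β_B = -0.975.
Transform to A's frame with the inverse velocity-addition law: u' = (u − v)/(1 − uv/c²), taking u = β_B and v = β_A.
u' = (-0.975 − 0.321) / (1 − (0.321)(-0.975)) = -1.2960/1.3130 = -0.9871.

β = -0.987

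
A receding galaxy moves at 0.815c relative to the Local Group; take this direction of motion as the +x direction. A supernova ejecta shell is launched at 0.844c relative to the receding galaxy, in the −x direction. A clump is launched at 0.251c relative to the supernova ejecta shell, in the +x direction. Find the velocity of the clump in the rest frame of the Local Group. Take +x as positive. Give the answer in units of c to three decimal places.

+0.162c

Apply u = (u' + v)/(1 + u'v/c²) successively, working outward toward the Local Group.
Start: velocity of the receding galaxy relative to the Local Group = 0.8150c.
Compose with the supernova ejecta shell (u' = -0.844 in the receding galaxy frame): u_1 = (-0.844 + 0.815) / (1 + (-0.844)·0.815) = -0.0290/0.3121 = -0.0929.
Compose with the clump (u' = 0.251 in the supernova ejecta shell frame): u_2 = (0.251 + (-0.093)) / (1 + 0.251·(-0.093)) = 0.1581/0.9767 = 0.1619.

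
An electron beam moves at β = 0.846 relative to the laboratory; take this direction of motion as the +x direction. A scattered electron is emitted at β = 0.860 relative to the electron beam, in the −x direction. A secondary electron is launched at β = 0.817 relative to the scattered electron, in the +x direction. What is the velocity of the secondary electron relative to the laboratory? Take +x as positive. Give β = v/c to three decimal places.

Apply u = (u' + v)/(1 + u'v/c²) successively, working outward toward the laboratory.
Start: velocity of the electron beam relative to the laboratory = 0.8460c.
Compose with the scattered electron (u' = -0.860 in the electron beam frame): u_1 = (-0.860 + 0.846) / (1 + (-0.860)·0.846) = -0.0140/0.2724 = -0.0514.
Compose with the secondary electron (u' = 0.817 in the scattered electron frame): u_2 = (0.817 + (-0.051)) / (1 + 0.817·(-0.051)) = 0.7656/0.9580 = 0.7992.

β = +0.799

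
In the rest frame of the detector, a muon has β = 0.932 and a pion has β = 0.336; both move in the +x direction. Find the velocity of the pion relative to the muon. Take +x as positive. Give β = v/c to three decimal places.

β_A = 0.932, β_B = 0.336.
Transform to A's frame with the inverse velocity-addition law: u' = (u − v)/(1 − uv/c²), taking u = β_B and v = β_A.
u' = (0.336 − 0.932) / (1 − (0.932)(0.336)) = -0.5960/0.6868 = -0.8677.

β = -0.868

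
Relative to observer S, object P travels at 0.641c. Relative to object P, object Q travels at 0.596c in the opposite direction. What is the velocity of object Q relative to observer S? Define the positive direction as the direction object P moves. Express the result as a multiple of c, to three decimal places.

With v = 0.641 and u' = -0.596 (in units of c),
u = (u' + v)/(1 + u'v/c²):
u = (-0.596 + 0.641) / (1 + (-0.596)·0.641) = 0.0450/0.6180 = 0.0728
(Galilean addition would give +0.045c.)

+0.073c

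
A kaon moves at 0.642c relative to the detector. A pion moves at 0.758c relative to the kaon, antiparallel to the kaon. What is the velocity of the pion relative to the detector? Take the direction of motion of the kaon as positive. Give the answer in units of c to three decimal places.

With v = 0.642 and u' = -0.758 (in units of c),
u = (u' + v)/(1 + u'v/c²):
u = (-0.758 + 0.642) / (1 + (-0.758)·0.642) = -0.1160/0.5134 = -0.2260
(Galilean addition would give -0.116c.)

-0.226c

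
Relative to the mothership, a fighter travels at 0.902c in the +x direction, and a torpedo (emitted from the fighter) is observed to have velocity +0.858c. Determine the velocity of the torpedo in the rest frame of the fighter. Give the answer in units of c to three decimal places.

Invert the composition law: u' = (u − v)/(1 − uv/c²).
u' = (0.858 − 0.902) / (1 − (0.858)(0.902)) = -0.0440/0.2261 = -0.1946.

-0.195c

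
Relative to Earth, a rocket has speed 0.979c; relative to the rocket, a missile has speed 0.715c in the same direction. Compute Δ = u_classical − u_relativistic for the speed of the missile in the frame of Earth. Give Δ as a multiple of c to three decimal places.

Δ = 0.698c

Galilean: u_cl = 0.715 + 0.979 = 1.6940.
Relativistic: u_rel = (0.715 + 0.979) / (1 + 0.715·0.979) = 1.6940/1.7000 = 0.9965.
Δ = 1.6940 − 0.9965 = 0.6975.
(The classical prediction exceeds c; the relativistic result does not.)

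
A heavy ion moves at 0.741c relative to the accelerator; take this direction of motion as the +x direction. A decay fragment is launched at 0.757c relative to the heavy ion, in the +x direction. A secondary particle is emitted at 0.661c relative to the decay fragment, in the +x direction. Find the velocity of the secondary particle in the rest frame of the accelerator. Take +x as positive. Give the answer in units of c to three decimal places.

Apply u = (u' + v)/(1 + u'v/c²) successively, working outward toward the accelerator.
Start: velocity of the heavy ion relative to the accelerator = 0.7410c.
Compose with the decay fragment (u' = 0.757 in the heavy ion frame): u_1 = (0.757 + 0.741) / (1 + 0.757·0.741) = 1.4980/1.5609 = 0.9597.
Compose with the secondary particle (u' = 0.661 in the decay fragment frame): u_2 = (0.661 + 0.960) / (1 + 0.661·0.960) = 1.6207/1.6343 = 0.9916.

0.992c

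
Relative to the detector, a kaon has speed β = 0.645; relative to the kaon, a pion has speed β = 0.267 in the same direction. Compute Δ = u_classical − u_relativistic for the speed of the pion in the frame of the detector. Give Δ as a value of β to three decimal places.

Galilean: u_cl = 0.267 + 0.645 = 0.9120.
Relativistic: u_rel = (0.267 + 0.645) / (1 + 0.267·0.645) = 0.9120/1.1722 = 0.7780.
Δ = 0.9120 − 0.7780 = 0.1340.

Δ = 0.134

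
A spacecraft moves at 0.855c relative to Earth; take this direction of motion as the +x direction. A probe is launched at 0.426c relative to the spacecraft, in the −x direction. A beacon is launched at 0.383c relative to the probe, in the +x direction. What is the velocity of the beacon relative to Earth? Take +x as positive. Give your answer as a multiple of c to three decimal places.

+0.841c

Apply u = (u' + v)/(1 + u'v/c²) successively, working outward toward Earth.
Start: velocity of the spacecraft relative to Earth = 0.8550c.
Compose with the probe (u' = -0.426 in the spacecraft frame): u_1 = (-0.426 + 0.855) / (1 + (-0.426)·0.855) = 0.4290/0.6358 = 0.6748.
Compose with the beacon (u' = 0.383 in the probe frame): u_2 = (0.383 + 0.675) / (1 + 0.383·0.675) = 1.0578/1.2584 = 0.8405.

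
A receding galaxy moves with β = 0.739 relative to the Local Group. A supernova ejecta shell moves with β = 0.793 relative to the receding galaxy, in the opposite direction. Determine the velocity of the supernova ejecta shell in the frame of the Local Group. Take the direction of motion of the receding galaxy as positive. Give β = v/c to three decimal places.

With v = 0.739 and u' = -0.793 (in units of c),
u = (u' + v)/(1 + u'v/c²):
u = (-0.793 + 0.739) / (1 + (-0.793)·0.739) = -0.0540/0.4140 = -0.1304

β = -0.130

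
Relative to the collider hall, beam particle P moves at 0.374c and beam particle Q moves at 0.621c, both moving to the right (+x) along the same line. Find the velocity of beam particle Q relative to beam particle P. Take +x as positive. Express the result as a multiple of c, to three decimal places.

+0.322c

β_A = 0.374, β_B = 0.621.
Transform to A's frame with the inverse velocity-addition law: u' = (u − v)/(1 − uv/c²), taking u = β_B and v = β_A.
u' = (0.621 − 0.374) / (1 − (0.374)(0.621)) = 0.2470/0.7677 = 0.3217.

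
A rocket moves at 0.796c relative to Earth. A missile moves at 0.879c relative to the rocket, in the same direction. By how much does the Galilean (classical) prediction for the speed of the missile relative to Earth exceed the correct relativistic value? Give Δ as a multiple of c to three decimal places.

Galilean: u_cl = 0.879 + 0.796 = 1.6750.
Relativistic: u_rel = (0.879 + 0.796) / (1 + 0.879·0.796) = 1.6750/1.6997 = 0.9855.
Δ = 1.6750 − 0.9855 = 0.6895.
(The classical prediction exceeds c; the relativistic result does not.)

Δ = 0.690c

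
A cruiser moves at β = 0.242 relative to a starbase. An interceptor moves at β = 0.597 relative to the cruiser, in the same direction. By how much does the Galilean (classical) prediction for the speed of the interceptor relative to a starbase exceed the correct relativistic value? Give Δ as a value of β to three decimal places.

Galilean: u_cl = 0.597 + 0.242 = 0.8390.
Relativistic: u_rel = (0.597 + 0.242) / (1 + 0.597·0.242) = 0.8390/1.1445 = 0.7331.
Δ = 0.8390 − 0.7331 = 0.1059.

Δ = 0.106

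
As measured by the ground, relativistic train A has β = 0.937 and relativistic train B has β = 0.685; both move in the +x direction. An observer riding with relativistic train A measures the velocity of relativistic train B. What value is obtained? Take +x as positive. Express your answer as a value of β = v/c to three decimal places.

β = -0.704

β_A = 0.937, β_B = 0.685.
Transform to A's frame with the inverse velocity-addition law: u' = (u − v)/(1 − uv/c²), taking u = β_B and v = β_A.
u' = (0.685 − 0.937) / (1 − (0.937)(0.685)) = -0.2520/0.3582 = -0.7036.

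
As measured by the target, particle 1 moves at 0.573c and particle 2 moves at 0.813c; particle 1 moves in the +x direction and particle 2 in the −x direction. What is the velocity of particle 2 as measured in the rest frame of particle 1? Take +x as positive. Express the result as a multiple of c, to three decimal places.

-0.946c

β_A = 0.573, β_B = -0.813.
Transform to A's frame with the inverse velocity-addition law: u' = (u − v)/(1 − uv/c²), taking u = β_B and v = β_A.
u' = (-0.813 − 0.573) / (1 − (0.573)(-0.813)) = -1.3860/1.4658 = -0.9455.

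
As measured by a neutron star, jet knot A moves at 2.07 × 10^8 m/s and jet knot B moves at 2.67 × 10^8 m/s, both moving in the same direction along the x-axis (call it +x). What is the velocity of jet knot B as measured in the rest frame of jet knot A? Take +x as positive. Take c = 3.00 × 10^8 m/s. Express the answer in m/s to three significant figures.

+1.55 × 10^8 m/s

β_A = 0.690, β_B = 0.890 (dividing each by c = 3.00 × 10^8 m/s).
Transform to A's frame with the inverse velocity-addition law: u' = (u − v)/(1 − uv/c²), taking u = β_B and v = β_A.
u' = (0.890 − 0.690) / (1 − (0.690)(0.890)) = 0.2000/0.3859 = 0.5183.
u' = 0.5183 × 3.00 × 10^8 m/s.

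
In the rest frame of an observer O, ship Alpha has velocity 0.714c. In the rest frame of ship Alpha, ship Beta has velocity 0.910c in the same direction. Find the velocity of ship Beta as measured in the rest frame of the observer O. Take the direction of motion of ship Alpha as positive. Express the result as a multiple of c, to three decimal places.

0.984c

With v = 0.714 and u' = 0.910 (in units of c),
u = (u' + v)/(1 + u'v/c²):
u = (0.910 + 0.714) / (1 + 0.910·0.714) = 1.6240/1.6497 = 0.9844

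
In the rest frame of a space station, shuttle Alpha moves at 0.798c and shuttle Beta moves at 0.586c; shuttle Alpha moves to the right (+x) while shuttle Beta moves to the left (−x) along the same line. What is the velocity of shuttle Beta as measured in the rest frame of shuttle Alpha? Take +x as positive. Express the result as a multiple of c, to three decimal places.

-0.943c

β_A = 0.798, β_B = -0.586.
Transform to A's frame with the inverse velocity-addition law: u' = (u − v)/(1 − uv/c²), taking u = β_B and v = β_A.
u' = (-0.586 − 0.798) / (1 − (0.798)(-0.586)) = -1.3840/1.4676 = -0.9430.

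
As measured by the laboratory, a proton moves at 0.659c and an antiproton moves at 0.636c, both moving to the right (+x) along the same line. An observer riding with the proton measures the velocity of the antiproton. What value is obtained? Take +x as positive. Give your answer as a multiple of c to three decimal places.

β_A = 0.659, β_B = 0.636.
Transform to A's frame with the inverse velocity-addition law: u' = (u − v)/(1 − uv/c²), taking u = β_B and v = β_A.
u' = (0.636 − 0.659) / (1 − (0.659)(0.636)) = -0.0230/0.5809 = -0.0396.

-0.040c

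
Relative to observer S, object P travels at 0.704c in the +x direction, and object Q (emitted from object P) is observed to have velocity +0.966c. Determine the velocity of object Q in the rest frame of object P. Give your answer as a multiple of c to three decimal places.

+0.819c

Invert the composition law: u' = (u − v)/(1 − uv/c²).
u' = (0.966 − 0.704) / (1 − (0.966)(0.704)) = 0.2620/0.3199 = 0.8189.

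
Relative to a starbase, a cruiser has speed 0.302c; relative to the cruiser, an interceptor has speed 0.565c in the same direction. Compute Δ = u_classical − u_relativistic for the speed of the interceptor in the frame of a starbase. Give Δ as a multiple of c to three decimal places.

Galilean: u_cl = 0.565 + 0.302 = 0.8670.
Relativistic: u_rel = (0.565 + 0.302) / (1 + 0.565·0.302) = 0.8670/1.1706 = 0.7406.
Δ = 0.8670 − 0.7406 = 0.1264.

Δ = 0.126c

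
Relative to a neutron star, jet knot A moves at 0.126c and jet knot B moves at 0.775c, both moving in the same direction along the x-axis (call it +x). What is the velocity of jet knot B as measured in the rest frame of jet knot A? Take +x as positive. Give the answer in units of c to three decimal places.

β_A = 0.126, β_B = 0.775.
Transform to A's frame with the inverse velocity-addition law: u' = (u − v)/(1 − uv/c²), taking u = β_B and v = β_A.
u' = (0.775 − 0.126) / (1 − (0.126)(0.775)) = 0.6490/0.9023 = 0.7192.

+0.719c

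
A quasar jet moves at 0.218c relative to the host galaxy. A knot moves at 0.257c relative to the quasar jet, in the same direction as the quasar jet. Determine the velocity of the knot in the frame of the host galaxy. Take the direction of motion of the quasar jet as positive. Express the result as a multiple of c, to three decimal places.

0.450c

With v = 0.218 and u' = 0.257 (in units of c),
u = (u' + v)/(1 + u'v/c²):
u = (0.257 + 0.218) / (1 + 0.257·0.218) = 0.4750/1.0560 = 0.4498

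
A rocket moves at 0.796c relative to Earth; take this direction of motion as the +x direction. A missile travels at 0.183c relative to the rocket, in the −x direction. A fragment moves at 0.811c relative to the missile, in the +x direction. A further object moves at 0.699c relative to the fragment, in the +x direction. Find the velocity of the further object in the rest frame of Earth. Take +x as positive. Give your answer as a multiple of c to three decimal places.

Apply u = (u' + v)/(1 + u'v/c²) successively, working outward toward Earth.
Start: velocity of the rocket relative to Earth = 0.7960c.
Compose with the missile (u' = -0.183 in the rocket frame): u_1 = (-0.183 + 0.796) / (1 + (-0.183)·0.796) = 0.6130/0.8543 = 0.7175.
Compose with the fragment (u' = 0.811 in the missile frame): u_2 = (0.811 + 0.718) / (1 + 0.811·0.718) = 1.5285/1.5819 = 0.9663.
Compose with the further object (u' = 0.699 in the fragment frame): u_3 = (0.699 + 0.966) / (1 + 0.699·0.966) = 1.6653/1.6754 = 0.9939.

+0.994c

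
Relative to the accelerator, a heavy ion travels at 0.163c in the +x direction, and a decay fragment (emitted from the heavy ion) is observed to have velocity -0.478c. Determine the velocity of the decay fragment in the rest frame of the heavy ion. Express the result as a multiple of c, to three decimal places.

-0.595c

Invert the composition law: u' = (u − v)/(1 − uv/c²).
u' = (-0.478 − 0.163) / (1 − (-0.478)(0.163)) = -0.6410/1.0779 = -0.5947.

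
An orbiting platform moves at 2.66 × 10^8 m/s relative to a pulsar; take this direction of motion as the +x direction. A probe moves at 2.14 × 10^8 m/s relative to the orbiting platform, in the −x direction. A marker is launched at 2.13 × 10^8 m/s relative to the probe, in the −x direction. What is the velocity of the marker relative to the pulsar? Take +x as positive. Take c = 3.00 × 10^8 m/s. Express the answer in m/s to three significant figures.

Apply u = (u' + v)/(1 + u'v/c²) successively, working outward toward the pulsar.
(Dividing each given speed by c = 3.00 × 10^8 m/s to work in units of c.)
Start: velocity of the orbiting platform relative to the pulsar = 0.8867c.
Compose with the probe (u' = -0.713 in the orbiting platform frame): u_1 = (-0.713 + 0.887) / (1 + (-0.713)·0.887) = 0.1733/0.3675 = 0.4716.
Compose with the marker (u' = -0.710 in the probe frame): u_2 = (-0.710 + 0.472) / (1 + (-0.710)·0.472) = -0.2384/0.6651 = -0.3584.
So u = -0.3584 × 3.00 × 10^8 m/s.

-1.08 × 10^8 m/s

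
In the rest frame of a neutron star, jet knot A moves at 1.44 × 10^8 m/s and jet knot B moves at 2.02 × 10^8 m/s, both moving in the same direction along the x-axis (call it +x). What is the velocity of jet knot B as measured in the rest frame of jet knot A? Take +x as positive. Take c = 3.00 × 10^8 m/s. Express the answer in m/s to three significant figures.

β_A = 0.480, β_B = 0.673 (dividing each by c = 3.00 × 10^8 m/s).
Transform to A's frame with the inverse velocity-addition law: u' = (u − v)/(1 − uv/c²), taking u = β_B and v = β_A.
u' = (0.673 − 0.480) / (1 − (0.480)(0.673)) = 0.1933/0.6768 = 0.2857.
u' = 0.2857 × 3.00 × 10^8 m/s.

+8.57 × 10^7 m/s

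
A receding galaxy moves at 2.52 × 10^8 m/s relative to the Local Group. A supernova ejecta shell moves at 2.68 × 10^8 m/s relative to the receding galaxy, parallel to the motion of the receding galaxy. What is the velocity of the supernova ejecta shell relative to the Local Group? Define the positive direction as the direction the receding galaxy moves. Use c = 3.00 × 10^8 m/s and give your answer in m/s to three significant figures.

2.97 × 10^8 m/s

In units of c (dividing by 3.00 × 10^8 m/s): v = 0.840, u' = 0.893.
u = (u' + v)/(1 + u'v/c²):
u = (0.893 + 0.840) / (1 + 0.893·0.840) = 1.7333/1.7504 = 0.9902
Converting back: u = 0.9902 × 3.00 × 10^8 m/s.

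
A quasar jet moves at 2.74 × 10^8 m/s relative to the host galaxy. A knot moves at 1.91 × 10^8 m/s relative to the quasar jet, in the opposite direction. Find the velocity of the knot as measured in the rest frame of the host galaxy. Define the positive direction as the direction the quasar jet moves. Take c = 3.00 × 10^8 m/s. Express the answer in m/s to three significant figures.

In units of c (dividing by 3.00 × 10^8 m/s): v = 0.913, u' = -0.637.
u = (u' + v)/(1 + u'v/c²):
u = (-0.637 + 0.913) / (1 + (-0.637)·0.913) = 0.2767/0.4185 = 0.6611
Converting back: u = 0.6611 × 3.00 × 10^8 m/s.

+1.98 × 10^8 m/s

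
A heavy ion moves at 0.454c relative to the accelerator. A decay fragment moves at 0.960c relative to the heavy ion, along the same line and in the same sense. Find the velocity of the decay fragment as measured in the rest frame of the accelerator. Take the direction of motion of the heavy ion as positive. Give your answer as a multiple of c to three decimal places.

With v = 0.454 and u' = 0.960 (in units of c),
u = (u' + v)/(1 + u'v/c²):
u = (0.960 + 0.454) / (1 + 0.960·0.454) = 1.4140/1.4358 = 0.9848
(Galilean addition would give +1.414c, exceeding c.)

0.985c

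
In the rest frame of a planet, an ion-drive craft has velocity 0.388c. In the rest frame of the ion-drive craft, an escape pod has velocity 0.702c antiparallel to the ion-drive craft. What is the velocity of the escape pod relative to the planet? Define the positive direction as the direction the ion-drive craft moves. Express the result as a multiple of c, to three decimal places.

-0.432c

With v = 0.388 and u' = -0.702 (in units of c),
u = (u' + v)/(1 + u'v/c²):
u = (-0.702 + 0.388) / (1 + (-0.702)·0.388) = -0.3140/0.7276 = -0.4315
(Galilean addition would give -0.314c.)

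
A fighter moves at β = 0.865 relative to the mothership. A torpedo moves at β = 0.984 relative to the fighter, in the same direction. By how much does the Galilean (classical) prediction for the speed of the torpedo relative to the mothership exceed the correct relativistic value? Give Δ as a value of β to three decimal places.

Galilean: u_cl = 0.984 + 0.865 = 1.8490.
Relativistic: u_rel = (0.984 + 0.865) / (1 + 0.984·0.865) = 1.8490/1.8512 = 0.9988.
Δ = 1.8490 − 0.9988 = 0.8502.
(The classical prediction exceeds c; the relativistic result does not.)

Δ = 0.850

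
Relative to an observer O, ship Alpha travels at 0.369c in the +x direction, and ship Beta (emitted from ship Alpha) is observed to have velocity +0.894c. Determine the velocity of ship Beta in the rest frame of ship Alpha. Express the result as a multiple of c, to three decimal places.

+0.783c

Invert the composition law: u' = (u − v)/(1 − uv/c²).
u' = (0.894 − 0.369) / (1 − (0.894)(0.369)) = 0.5250/0.6701 = 0.7834.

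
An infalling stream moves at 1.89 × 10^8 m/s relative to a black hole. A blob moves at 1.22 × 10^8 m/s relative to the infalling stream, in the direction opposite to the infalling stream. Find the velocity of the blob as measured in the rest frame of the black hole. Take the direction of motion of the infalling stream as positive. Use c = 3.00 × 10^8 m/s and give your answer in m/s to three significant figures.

+9.01 × 10^7 m/s

In units of c (dividing by 3.00 × 10^8 m/s): v = 0.630, u' = -0.407.
u = (u' + v)/(1 + u'v/c²):
u = (-0.407 + 0.630) / (1 + (-0.407)·0.630) = 0.2233/0.7438 = 0.3003
Converting back: u = 0.3003 × 3.00 × 10^8 m/s.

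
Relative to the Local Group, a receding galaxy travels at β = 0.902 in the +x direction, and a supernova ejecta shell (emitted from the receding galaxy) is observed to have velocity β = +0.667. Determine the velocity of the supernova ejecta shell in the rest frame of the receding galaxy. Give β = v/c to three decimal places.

β = -0.590

Invert the composition law: u' = (u − v)/(1 − uv/c²).
u' = (0.667 − 0.902) / (1 − (0.667)(0.902)) = -0.2350/0.3984 = -0.5899.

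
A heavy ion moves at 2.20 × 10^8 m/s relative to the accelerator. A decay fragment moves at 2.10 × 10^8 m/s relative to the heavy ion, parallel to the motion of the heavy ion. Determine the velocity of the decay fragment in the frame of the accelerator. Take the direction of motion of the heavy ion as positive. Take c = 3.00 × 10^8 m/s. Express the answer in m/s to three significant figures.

2.84 × 10^8 m/s

In units of c (dividing by 3.00 × 10^8 m/s): v = 0.733, u' = 0.700.
u = (u' + v)/(1 + u'v/c²):
u = (0.700 + 0.733) / (1 + 0.700·0.733) = 1.4333/1.5133 = 0.9471
Converting back: u = 0.9471 × 3.00 × 10^8 m/s.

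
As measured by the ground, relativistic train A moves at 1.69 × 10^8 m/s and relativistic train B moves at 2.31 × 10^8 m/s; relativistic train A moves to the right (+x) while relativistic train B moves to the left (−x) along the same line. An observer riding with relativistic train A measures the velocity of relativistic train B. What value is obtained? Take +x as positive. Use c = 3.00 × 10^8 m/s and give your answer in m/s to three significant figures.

-2.79 × 10^8 m/s

β_A = 0.563, β_B = -0.770 (dividing each by c = 3.00 × 10^8 m/s).
Transform to A's frame with the inverse velocity-addition law: u' = (u − v)/(1 − uv/c²), taking u = β_B and v = β_A.
u' = (-0.770 − 0.563) / (1 − (0.563)(-0.770)) = -1.3333/1.4338 = -0.9300.
u' = -0.9300 × 3.00 × 10^8 m/s.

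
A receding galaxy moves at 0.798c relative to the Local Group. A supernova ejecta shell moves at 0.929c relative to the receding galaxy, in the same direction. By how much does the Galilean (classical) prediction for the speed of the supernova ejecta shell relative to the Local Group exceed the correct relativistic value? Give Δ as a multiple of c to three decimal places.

Galilean: u_cl = 0.929 + 0.798 = 1.7270.
Relativistic: u_rel = (0.929 + 0.798) / (1 + 0.929·0.798) = 1.7270/1.7413 = 0.9918.
Δ = 1.7270 − 0.9918 = 0.7352.
(The classical prediction exceeds c; the relativistic result does not.)

Δ = 0.735c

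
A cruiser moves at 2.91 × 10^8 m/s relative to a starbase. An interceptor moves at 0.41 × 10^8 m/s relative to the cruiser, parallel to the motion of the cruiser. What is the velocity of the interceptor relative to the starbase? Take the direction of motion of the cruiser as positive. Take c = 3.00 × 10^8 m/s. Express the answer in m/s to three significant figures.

2.93 × 10^8 m/s

In units of c (dividing by 3.00 × 10^8 m/s): v = 0.970, u' = 0.137.
u = (u' + v)/(1 + u'v/c²):
u = (0.137 + 0.970) / (1 + 0.137·0.970) = 1.1067/1.1326 = 0.9771
(Galilean addition would give +1.107c, exceeding c.)
Converting back: u = 0.9771 × 3.00 × 10^8 m/s.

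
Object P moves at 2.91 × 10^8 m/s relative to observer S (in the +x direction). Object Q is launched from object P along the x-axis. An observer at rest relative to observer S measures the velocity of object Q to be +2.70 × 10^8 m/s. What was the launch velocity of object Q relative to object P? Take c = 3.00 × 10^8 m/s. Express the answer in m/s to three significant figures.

-1.65 × 10^8 m/s

v = 0.970c, u = 0.900c.
Invert the composition law: u' = (u − v)/(1 − uv/c²).
u' = (0.900 − 0.970) / (1 − (0.900)(0.970)) = -0.0700/0.1270 = -0.5512.
u' = -0.5512 × 3.00 × 10^8 m/s.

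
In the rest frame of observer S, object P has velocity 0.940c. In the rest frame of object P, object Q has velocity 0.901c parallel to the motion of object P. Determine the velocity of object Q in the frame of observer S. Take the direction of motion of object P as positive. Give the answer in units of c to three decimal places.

With v = 0.940 and u' = 0.901 (in units of c),
u = (u' + v)/(1 + u'v/c²):
u = (0.901 + 0.940) / (1 + 0.901·0.940) = 1.8410/1.8469 = 0.9968

0.997c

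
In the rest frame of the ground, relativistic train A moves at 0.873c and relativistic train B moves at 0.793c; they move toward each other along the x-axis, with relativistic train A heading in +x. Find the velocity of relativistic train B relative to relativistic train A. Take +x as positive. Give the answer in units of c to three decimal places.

β_A = 0.873, β_B = -0.793.
Transform to A's frame with the inverse velocity-addition law: u' = (u − v)/(1 − uv/c²), taking u = β_B and v = β_A.
u' = (-0.793 − 0.873) / (1 − (0.873)(-0.793)) = -1.6660/1.6923 = -0.9845.

-0.984c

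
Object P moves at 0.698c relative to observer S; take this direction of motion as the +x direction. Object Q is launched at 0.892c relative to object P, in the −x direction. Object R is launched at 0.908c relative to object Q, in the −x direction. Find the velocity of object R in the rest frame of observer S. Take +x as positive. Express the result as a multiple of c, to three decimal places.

Apply u = (u' + v)/(1 + u'v/c²) successively, working outward toward observer S.
Start: velocity of object P relative to observer S = 0.6980c.
Compose with object Q (u' = -0.892 in object P frame): u_1 = (-0.892 + 0.698) / (1 + (-0.892)·0.698) = -0.1940/0.3774 = -0.5141.
Compose with object R (u' = -0.908 in object Q frame): u_2 = (-0.908 + (-0.514)) / (1 + (-0.908)·(-0.514)) = -1.4221/1.4668 = -0.9695.

-0.970c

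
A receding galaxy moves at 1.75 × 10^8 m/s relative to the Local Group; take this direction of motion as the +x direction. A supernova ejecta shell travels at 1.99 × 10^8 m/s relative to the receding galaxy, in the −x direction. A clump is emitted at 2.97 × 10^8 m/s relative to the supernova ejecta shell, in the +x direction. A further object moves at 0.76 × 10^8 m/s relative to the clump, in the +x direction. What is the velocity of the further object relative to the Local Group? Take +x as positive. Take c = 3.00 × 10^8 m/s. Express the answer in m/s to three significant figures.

Apply u = (u' + v)/(1 + u'v/c²) successively, working outward toward the Local Group.
(Dividing each given speed by c = 3.00 × 10^8 m/s to work in units of c.)
Start: velocity of the receding galaxy relative to the Local Group = 0.5833c.
Compose with the supernova ejecta shell (u' = -0.663 in the receding galaxy frame): u_1 = (-0.663 + 0.583) / (1 + (-0.663)·0.583) = -0.0800/0.6131 = -0.1305.
Compose with the clump (u' = 0.990 in the supernova ejecta shell frame): u_2 = (0.990 + (-0.130)) / (1 + 0.990·(-0.130)) = 0.8595/0.8708 = 0.9870.
Compose with the further object (u' = 0.253 in the clump frame): u_3 = (0.253 + 0.987) / (1 + 0.253·0.987) = 1.2404/1.2500 = 0.9922.
So u = 0.9922 × 3.00 × 10^8 m/s.

+2.98 × 10^8 m/s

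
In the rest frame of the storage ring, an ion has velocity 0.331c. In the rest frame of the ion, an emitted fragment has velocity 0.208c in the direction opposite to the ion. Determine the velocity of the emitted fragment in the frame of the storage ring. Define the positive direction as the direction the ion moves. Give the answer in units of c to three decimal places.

+0.132c

With v = 0.331 and u' = -0.208 (in units of c),
u = (u' + v)/(1 + u'v/c²):
u = (-0.208 + 0.331) / (1 + (-0.208)·0.331) = 0.1230/0.9312 = 0.1321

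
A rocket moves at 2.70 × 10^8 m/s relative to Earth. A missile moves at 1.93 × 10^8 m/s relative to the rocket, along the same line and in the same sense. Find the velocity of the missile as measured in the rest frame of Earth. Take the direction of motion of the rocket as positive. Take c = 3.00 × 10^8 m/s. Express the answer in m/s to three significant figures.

In units of c (dividing by 3.00 × 10^8 m/s): v = 0.900, u' = 0.643.
u = (u' + v)/(1 + u'v/c²):
u = (0.643 + 0.900) / (1 + 0.643·0.900) = 1.5433/1.5790 = 0.9774
Converting back: u = 0.9774 × 3.00 × 10^8 m/s.

2.93 × 10^8 m/s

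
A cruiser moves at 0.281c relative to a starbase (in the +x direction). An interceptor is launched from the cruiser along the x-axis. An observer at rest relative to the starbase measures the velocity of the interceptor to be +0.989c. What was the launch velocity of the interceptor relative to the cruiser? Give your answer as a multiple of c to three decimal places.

Invert the composition law: u' = (u − v)/(1 − uv/c²).
u' = (0.989 − 0.281) / (1 − (0.989)(0.281)) = 0.7080/0.7221 = 0.9805.

+0.980c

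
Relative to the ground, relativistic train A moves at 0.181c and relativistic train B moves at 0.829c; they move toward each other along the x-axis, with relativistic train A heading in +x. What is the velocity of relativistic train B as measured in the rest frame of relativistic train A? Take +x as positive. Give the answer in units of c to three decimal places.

-0.878c

β_A = 0.181, β_B = -0.829.
Transform to A's frame with the inverse velocity-addition law: u' = (u − v)/(1 − uv/c²), taking u = β_B and v = β_A.
u' = (-0.829 − 0.181) / (1 − (0.181)(-0.829)) = -1.0100/1.1500 = -0.8782.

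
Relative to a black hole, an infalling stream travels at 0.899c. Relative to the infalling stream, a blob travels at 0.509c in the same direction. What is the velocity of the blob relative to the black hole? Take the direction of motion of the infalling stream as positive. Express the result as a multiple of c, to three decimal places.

With v = 0.899 and u' = 0.509 (in units of c),
u = (u' + v)/(1 + u'v/c²):
u = (0.509 + 0.899) / (1 + 0.509·0.899) = 1.4080/1.4576 = 0.9660
(Galilean addition would give +1.408c, exceeding c.)

0.966c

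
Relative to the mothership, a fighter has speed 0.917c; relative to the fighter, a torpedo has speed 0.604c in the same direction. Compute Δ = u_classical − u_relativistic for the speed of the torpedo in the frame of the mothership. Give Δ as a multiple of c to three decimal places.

Galilean: u_cl = 0.604 + 0.917 = 1.5210.
Relativistic: u_rel = (0.604 + 0.917) / (1 + 0.604·0.917) = 1.5210/1.5539 = 0.9788.
Δ = 1.5210 − 0.9788 = 0.5422.
(The classical prediction exceeds c; the relativistic result does not.)

Δ = 0.542c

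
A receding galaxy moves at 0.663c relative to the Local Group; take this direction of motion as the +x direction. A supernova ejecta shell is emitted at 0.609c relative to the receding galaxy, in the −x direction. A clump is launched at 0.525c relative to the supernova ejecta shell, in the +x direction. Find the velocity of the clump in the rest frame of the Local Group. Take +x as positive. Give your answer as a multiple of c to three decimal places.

+0.588c

Apply u = (u' + v)/(1 + u'v/c²) successively, working outward toward the Local Group.
Start: velocity of the receding galaxy relative to the Local Group = 0.6630c.
Compose with the supernova ejecta shell (u' = -0.609 in the receding galaxy frame): u_1 = (-0.609 + 0.663) / (1 + (-0.609)·0.663) = 0.0540/0.5962 = 0.0906.
Compose with the clump (u' = 0.525 in the supernova ejecta shell frame): u_2 = (0.525 + 0.091) / (1 + 0.525·0.091) = 0.6156/1.0475 = 0.5876.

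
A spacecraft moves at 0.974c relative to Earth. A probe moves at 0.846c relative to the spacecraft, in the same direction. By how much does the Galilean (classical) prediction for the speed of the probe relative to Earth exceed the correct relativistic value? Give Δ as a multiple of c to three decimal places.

Δ = 0.822c

Galilean: u_cl = 0.846 + 0.974 = 1.8200.
Relativistic: u_rel = (0.846 + 0.974) / (1 + 0.846·0.974) = 1.8200/1.8240 = 0.9978.
Δ = 1.8200 − 0.9978 = 0.8222.
(The classical prediction exceeds c; the relativistic result does not.)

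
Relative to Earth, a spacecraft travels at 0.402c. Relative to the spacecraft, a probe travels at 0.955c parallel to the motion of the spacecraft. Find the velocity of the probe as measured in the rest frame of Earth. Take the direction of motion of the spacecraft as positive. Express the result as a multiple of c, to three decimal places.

0.981c

With v = 0.402 and u' = 0.955 (in units of c),
u = (u' + v)/(1 + u'v/c²):
u = (0.955 + 0.402) / (1 + 0.955·0.402) = 1.3570/1.3839 = 0.9806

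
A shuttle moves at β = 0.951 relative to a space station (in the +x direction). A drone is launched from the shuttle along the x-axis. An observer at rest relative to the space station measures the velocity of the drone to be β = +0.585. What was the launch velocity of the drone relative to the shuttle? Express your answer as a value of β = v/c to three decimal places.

β = -0.825

Invert the composition law: u' = (u − v)/(1 − uv/c²).
u' = (0.585 − 0.951) / (1 − (0.585)(0.951)) = -0.3660/0.4437 = -0.8249.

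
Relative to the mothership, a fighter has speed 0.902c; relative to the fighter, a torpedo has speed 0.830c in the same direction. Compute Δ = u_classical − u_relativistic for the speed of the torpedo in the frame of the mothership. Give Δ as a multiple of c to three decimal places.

Δ = 0.742c

Galilean: u_cl = 0.830 + 0.902 = 1.7320.
Relativistic: u_rel = (0.830 + 0.902) / (1 + 0.830·0.902) = 1.7320/1.7487 = 0.9905.
Δ = 1.7320 − 0.9905 = 0.7415.
(The classical prediction exceeds c; the relativistic result does not.)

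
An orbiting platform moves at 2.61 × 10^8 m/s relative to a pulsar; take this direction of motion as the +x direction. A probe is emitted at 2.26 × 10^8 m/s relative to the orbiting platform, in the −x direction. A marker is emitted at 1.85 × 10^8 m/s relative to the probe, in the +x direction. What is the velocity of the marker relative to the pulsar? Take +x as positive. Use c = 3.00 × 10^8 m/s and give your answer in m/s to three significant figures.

Apply u = (u' + v)/(1 + u'v/c²) successively, working outward toward the pulsar.
(Dividing each given speed by c = 3.00 × 10^8 m/s to work in units of c.)
Start: velocity of the orbiting platform relative to the pulsar = 0.8700c.
Compose with the probe (u' = -0.753 in the orbiting platform frame): u_1 = (-0.753 + 0.870) / (1 + (-0.753)·0.870) = 0.1167/0.3446 = 0.3386.
Compose with the marker (u' = 0.617 in the probe frame): u_2 = (0.617 + 0.339) / (1 + 0.617·0.339) = 0.9552/1.2088 = 0.7902.
So u = 0.7902 × 3.00 × 10^8 m/s.

+2.37 × 10^8 m/s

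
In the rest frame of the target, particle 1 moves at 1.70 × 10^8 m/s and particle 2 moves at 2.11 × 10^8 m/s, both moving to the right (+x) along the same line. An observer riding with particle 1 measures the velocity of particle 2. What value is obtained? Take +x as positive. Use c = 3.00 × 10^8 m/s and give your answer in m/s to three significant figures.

β_A = 0.567, β_B = 0.703 (dividing each by c = 3.00 × 10^8 m/s).
Transform to A's frame with the inverse velocity-addition law: u' = (u − v)/(1 − uv/c²), taking u = β_B and v = β_A.
u' = (0.703 − 0.567) / (1 − (0.567)(0.703)) = 0.1367/0.6014 = 0.2272.
u' = 0.2272 × 3.00 × 10^8 m/s.

+6.82 × 10^7 m/s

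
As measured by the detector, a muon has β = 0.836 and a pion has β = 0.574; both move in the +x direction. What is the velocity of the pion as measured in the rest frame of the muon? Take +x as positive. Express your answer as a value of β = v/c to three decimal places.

β_A = 0.836, β_B = 0.574.
Transform to A's frame with the inverse velocity-addition law: u' = (u − v)/(1 − uv/c²), taking u = β_B and v = β_A.
u' = (0.574 − 0.836) / (1 − (0.836)(0.574)) = -0.2620/0.5201 = -0.5037.

β = -0.504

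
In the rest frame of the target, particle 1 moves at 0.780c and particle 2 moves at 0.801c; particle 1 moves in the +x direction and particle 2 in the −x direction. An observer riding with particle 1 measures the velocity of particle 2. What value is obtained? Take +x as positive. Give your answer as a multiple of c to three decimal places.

-0.973c

β_A = 0.780, β_B = -0.801.
Transform to A's frame with the inverse velocity-addition law: u' = (u − v)/(1 − uv/c²), taking u = β_B and v = β_A.
u' = (-0.801 − 0.780) / (1 − (0.780)(-0.801)) = -1.5810/1.6248 = -0.9731.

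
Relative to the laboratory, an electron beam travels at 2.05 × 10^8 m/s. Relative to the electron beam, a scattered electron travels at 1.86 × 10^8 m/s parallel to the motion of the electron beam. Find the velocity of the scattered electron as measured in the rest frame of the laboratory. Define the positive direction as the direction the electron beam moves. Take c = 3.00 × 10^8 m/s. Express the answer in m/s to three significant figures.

2.75 × 10^8 m/s

In units of c (dividing by 3.00 × 10^8 m/s): v = 0.683, u' = 0.620.
u = (u' + v)/(1 + u'v/c²):
u = (0.620 + 0.683) / (1 + 0.620·0.683) = 1.3033/1.4237 = 0.9155
Converting back: u = 0.9155 × 3.00 × 10^8 m/s.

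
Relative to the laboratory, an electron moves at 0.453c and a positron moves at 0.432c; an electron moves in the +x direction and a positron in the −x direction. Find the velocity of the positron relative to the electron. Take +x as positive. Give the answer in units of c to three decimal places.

-0.740c

β_A = 0.453, β_B = -0.432.
Transform to A's frame with the inverse velocity-addition law: u' = (u − v)/(1 − uv/c²), taking u = β_B and v = β_A.
u' = (-0.432 − 0.453) / (1 − (0.453)(-0.432)) = -0.8850/1.1957 = -0.7402.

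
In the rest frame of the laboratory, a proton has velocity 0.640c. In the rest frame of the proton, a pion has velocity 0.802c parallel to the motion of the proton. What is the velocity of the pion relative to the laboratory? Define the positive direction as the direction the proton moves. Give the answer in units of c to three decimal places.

0.953c

With v = 0.640 and u' = 0.802 (in units of c),
u = (u' + v)/(1 + u'v/c²):
u = (0.802 + 0.640) / (1 + 0.802·0.640) = 1.4420/1.5133 = 0.9529
(Galilean addition would give +1.442c, exceeding c.)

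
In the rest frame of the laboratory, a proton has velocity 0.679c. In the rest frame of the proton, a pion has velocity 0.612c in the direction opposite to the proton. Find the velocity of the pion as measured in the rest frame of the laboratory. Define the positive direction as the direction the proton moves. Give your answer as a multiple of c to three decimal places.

+0.115c

With v = 0.679 and u' = -0.612 (in units of c),
u = (u' + v)/(1 + u'v/c²):
u = (-0.612 + 0.679) / (1 + (-0.612)·0.679) = 0.0670/0.5845 = 0.1146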